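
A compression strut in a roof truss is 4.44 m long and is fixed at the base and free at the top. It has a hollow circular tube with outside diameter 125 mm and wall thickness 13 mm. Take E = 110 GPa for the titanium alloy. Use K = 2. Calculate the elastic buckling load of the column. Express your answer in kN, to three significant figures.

Inner diameter d_i = 125 − 2×13 = 99.00 mm
I = π(d_o⁴ − d_i⁴)/64 = π(125⁴ − 99.00⁴)/64 = 7.269×10^6 mm⁴
I = 7.269×10^6 mm⁴ = 7.269×10^-6 m⁴
Effective length L_e = K·L = 2 × 4.44 = 8.880 m
P_cr = π²EI / L_e² = π² × 110×10⁹ × 7.269×10^-6 / 8.880² = 1.001×10^5 N

P_cr ≈ 100 kN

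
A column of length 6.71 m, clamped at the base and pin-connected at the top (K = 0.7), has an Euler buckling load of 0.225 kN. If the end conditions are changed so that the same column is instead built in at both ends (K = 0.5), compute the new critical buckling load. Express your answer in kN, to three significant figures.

P_cr ≈ 0.441 kN

P_cr ∝ 1/K², so P_cr,new = P_cr,old × (K_old/K_new)² = 0.225 × (0.7/0.5)²
= 0.225 × 1.960 = 0.441 kN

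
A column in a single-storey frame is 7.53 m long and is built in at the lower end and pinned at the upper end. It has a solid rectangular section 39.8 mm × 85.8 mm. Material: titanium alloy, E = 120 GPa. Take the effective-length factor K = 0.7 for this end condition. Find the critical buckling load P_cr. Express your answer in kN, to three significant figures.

P_cr ≈ 19.2 kN

Buckling occurs about the weak axis: I_min = h·b³/12 with b = 39.8 mm (the shorter side).
I_min = 85.8×39.8³/12 = 4.508×10^5 mm⁴
I = 4.508×10^5 mm⁴ = 4.508×10^-7 m⁴
Effective length L_e = K·L = 0.7 × 7.53 = 5.271 m
P_cr = π²EI / L_e² = π² × 120×10⁹ × 4.508×10^-7 / 5.271² = 1.922×10^4 N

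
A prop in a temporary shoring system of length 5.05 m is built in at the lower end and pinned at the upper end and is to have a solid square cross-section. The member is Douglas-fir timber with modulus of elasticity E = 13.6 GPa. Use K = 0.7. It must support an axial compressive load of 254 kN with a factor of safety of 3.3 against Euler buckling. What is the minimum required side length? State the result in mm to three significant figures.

a ≈ 175 mm

Required P_cr = n·P = 3.3 × 254 = 838.2 kN
L_e = K·L = 0.7 × 5.05 = 3.535 m
Required I = P_cr·L_e²/(π²E) = 8.382×10^5 × 3.535² / (π² × 1.36×10^10) = 7.803×10^-5 m⁴
I_req = 7.803×10^7 mm⁴
Solid square: I = a⁴/12  ⇒  a = (12I)^(1/4) = (12×7.803×10^7)^(1/4) = 175 mm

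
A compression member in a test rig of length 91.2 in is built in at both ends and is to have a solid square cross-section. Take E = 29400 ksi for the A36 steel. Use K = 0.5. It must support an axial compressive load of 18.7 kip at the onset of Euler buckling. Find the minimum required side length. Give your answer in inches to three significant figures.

L_e = K·L = 0.5 × 91.2 = 45.60 in
Required I = P_cr·L_e²/(π²E) = 1.870×10^4 × 45.60² / (π² × 2.94×10^7) = 0.1340 in⁴
Solid square: I = a⁴/12  ⇒  a = (12I)^(1/4) = (12×0.1340)^(1/4) = 1.13 in

a ≈ 1.13 in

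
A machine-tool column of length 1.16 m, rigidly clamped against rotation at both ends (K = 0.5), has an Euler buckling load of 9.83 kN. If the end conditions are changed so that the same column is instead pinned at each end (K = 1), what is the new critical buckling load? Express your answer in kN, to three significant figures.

P_cr ≈ 2.46 kN

P_cr ∝ 1/K², so P_cr,new = P_cr,old × (K_old/K_new)² = 9.83 × (0.5/1)²
= 9.83 × 0.2500 = 2.46 kN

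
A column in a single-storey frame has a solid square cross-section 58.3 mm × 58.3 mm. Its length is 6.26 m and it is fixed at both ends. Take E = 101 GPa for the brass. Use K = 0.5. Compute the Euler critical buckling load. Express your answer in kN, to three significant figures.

P_cr ≈ 98.0 kN

I = a⁴/12 = 58.3⁴/12 = 9.627×10^5 mm⁴
I = 9.627×10^5 mm⁴ = 9.627×10^-7 m⁴
Effective length L_e = K·L = 0.5 × 6.26 = 3.130 m
P_cr = π²EI / L_e² = π² × 101×10⁹ × 9.627×10^-7 / 3.130² = 9.795×10^4 N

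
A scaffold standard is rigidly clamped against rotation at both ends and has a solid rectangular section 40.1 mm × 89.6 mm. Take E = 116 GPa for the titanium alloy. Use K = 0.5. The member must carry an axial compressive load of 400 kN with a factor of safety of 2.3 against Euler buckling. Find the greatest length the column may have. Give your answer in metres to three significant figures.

L_max ≈ 1.55 m

Buckling occurs about the weak axis: I_min = h·b³/12 with b = 40.1 mm (the shorter side).
I_min = 89.6×40.1³/12 = 4.815×10^5 mm⁴
I = 4.815×10^-7 m⁴
Required critical load P_cr = n·P = 2.3 × 400 = 920.0 kN = 9.200×10^5 N
From P_cr = π²EI/(K·L)²:  L = (1/K)·√(π²EI/P_cr) = (1/0.5)·√(π²×1.16×10^11×4.815×10^-7/9.200×10^5)
L = 1.55 m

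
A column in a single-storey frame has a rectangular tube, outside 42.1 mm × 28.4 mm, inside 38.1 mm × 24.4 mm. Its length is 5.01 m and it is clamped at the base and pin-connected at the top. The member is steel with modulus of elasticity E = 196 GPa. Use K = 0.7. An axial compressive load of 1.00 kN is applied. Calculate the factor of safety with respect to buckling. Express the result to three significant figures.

n ≈ 5.39

Weak-axis I_min = (h_o·b_o³ − h_i·b_i³)/12 with b_o = 28.4, b_i = 24.40 mm (shorter outer/inner sides).
I_min = (42.1×28.4³ − 38.10×24.40³)/12 = 3.424×10^4 mm⁴
I = 3.424×10^4 mm⁴ = 3.424×10^-8 m⁴
Effective length L_e = K·L = 0.7 × 5.01 = 3.507 m
P_cr = π²EI / L_e² = π² × 196×10⁹ × 3.424×10^-8 / 3.507² = 5.385×10^3 N
Factor of safety n = P_cr / P = 5.3855 / 1.00 = 5.39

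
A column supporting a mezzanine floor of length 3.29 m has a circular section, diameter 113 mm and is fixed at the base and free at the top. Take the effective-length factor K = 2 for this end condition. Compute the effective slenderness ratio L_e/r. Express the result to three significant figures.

I = πd⁴/64 = π×113⁴/64 = 8.004×10^6 mm⁴
A = 1.003×10^4 mm²;  r_min = √(I/A) = √(8.004×10^6/1.003×10^4) = 28.25 mm
L_e = K·L = 2 × 3.29 m = 6.580 m = 6580.0 mm
λ = L_e / r_min = 6580.0 / 28.25 = 233

λ ≈ 233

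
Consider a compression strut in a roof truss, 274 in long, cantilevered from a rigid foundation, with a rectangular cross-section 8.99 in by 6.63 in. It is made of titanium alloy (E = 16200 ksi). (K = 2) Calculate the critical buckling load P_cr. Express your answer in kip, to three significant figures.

Buckling occurs about the weak axis: I_min = h·b³/12 with b = 6.63 in (the shorter side).
I_min = 8.99×6.63³/12 = 218.3 in⁴
Effective length L_e = K·L = 2 × 274 = 548.0 in
P_cr = π²EI / L_e² = π² × 16200×10³ × 218.3 / 548.0² = 1.162×10^5 lb

P_cr ≈ 116 kip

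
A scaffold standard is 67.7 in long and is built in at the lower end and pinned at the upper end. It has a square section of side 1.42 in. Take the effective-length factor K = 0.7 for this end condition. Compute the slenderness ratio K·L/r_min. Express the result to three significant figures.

For a square r = a/√12 = 1.42/√12 = 0.4099 in
L_e = K·L = 0.7 × 67.7 = 47.39 in
λ = L_e / r_min = 47.390 / 0.4099 = 116

λ ≈ 116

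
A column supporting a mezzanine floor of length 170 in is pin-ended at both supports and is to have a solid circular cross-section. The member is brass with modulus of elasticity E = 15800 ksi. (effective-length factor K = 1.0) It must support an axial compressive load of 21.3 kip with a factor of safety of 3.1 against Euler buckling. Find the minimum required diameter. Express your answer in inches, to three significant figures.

Required P_cr = n·P = 3.1 × 21.3 = 66.03 kip
L_e = K·L = 1 × 170 = 170.0 in
Required I = P_cr·L_e²/(π²E) = 6.603×10^4 × 170.0² / (π² × 1.58×10^7) = 12.24 in⁴
Solid circle: I = πd⁴/64  ⇒  d = (64I/π)^(1/4) = (64×12.24/π)^(1/4) = 3.97 in

d ≈ 3.97 in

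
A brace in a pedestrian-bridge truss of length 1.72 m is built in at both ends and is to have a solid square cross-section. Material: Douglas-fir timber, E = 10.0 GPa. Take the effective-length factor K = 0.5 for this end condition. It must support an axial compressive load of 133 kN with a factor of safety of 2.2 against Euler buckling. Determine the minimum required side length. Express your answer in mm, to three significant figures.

Required P_cr = n·P = 2.2 × 133 = 292.6 kN
L_e = K·L = 0.5 × 1.72 = 0.8600 m
Required I = P_cr·L_e²/(π²E) = 2.926×10^5 × 0.8600² / (π² × 1.00×10^10) = 2.193×10^-6 m⁴
I_req = 2.193×10^6 mm⁴
Solid square: I = a⁴/12  ⇒  a = (12I)^(1/4) = (12×2.193×10^6)^(1/4) = 71.6 mm

a ≈ 71.6 mm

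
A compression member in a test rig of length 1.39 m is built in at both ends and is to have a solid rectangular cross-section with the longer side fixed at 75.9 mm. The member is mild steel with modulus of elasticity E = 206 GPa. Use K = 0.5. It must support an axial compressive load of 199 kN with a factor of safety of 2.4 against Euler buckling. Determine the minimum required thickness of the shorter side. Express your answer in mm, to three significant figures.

Required P_cr = n·P = 2.4 × 199 = 477.6 kN
L_e = K·L = 0.5 × 1.39 = 0.6950 m
Required I = P_cr·L_e²/(π²E) = 4.776×10^5 × 0.6950² / (π² × 2.06×10^11) = 1.135×10^-7 m⁴
I_req = 1.135×10^5 mm⁴
Rectangle, weak axis: I_min = h·b³/12 with h = 75.9 mm fixed  ⇒  b = (12I/h)^(1/3) = 26.2 mm

b ≈ 26.2 mm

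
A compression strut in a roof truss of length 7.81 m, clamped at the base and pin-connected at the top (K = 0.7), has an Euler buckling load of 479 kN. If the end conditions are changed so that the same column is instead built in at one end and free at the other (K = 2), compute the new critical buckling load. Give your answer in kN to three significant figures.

P_cr ≈ 58.7 kN

P_cr ∝ 1/K², so P_cr,new = P_cr,old × (K_old/K_new)² = 479 × (0.7/2)²
= 479 × 0.1225 = 58.7 kN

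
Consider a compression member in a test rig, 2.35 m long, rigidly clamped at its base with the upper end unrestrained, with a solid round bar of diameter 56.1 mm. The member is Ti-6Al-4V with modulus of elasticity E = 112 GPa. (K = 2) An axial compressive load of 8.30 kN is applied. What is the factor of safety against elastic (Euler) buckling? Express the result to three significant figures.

n ≈ 2.93

I = πd⁴/64 = π×56.1⁴/64 = 4.862×10^5 mm⁴
I = 4.862×10^5 mm⁴ = 4.862×10^-7 m⁴
Effective length L_e = K·L = 2 × 2.35 = 4.700 m
P_cr = π²EI / L_e² = π² × 112×10⁹ × 4.862×10^-7 / 4.700² = 2.433×10^4 N
Factor of safety n = P_cr / P = 24.330 / 8.30 = 2.93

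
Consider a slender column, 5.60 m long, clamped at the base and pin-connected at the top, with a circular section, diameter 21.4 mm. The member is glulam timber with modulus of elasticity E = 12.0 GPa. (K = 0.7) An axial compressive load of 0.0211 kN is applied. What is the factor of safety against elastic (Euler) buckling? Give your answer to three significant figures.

I = πd⁴/64 = π×21.4⁴/64 = 1.029×10^4 mm⁴
I = 1.029×10^4 mm⁴ = 1.029×10^-8 m⁴
Effective length L_e = K·L = 0.7 × 5.60 = 3.920 m
P_cr = π²EI / L_e² = π² × 12.0×10⁹ × 1.029×10^-8 / 3.920² = 79.35 N
Factor of safety n = P_cr / P = 0.079348 / 0.0211 = 3.76

n ≈ 3.76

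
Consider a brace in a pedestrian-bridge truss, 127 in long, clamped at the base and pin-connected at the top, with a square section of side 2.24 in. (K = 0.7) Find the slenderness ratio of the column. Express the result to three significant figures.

For a square r = a/√12 = 2.24/√12 = 0.6466 in
L_e = K·L = 0.7 × 127 = 88.90 in
λ = L_e / r_min = 88.900 / 0.6466 = 137

λ ≈ 137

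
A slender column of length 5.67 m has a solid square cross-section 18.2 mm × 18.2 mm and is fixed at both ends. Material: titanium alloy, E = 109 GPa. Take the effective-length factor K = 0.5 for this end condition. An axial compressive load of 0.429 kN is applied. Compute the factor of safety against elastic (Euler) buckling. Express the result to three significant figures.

I = a⁴/12 = 18.2⁴/12 = 9.143×10^3 mm⁴
I = 9.143×10^3 mm⁴ = 9.143×10^-9 m⁴
Effective length L_e = K·L = 0.5 × 5.67 = 2.835 m
P_cr = π²EI / L_e² = π² × 109×10⁹ × 9.143×10^-9 / 2.835² = 1.224×10^3 N
Factor of safety n = P_cr / P = 1.2238 / 0.429 = 2.85

n ≈ 2.85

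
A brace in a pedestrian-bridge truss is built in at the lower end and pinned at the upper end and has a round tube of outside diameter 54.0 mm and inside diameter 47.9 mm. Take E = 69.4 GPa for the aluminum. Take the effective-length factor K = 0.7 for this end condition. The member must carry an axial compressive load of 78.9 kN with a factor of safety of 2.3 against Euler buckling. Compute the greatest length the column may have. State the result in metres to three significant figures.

d_o = 54.0 mm, d_i = 47.9 mm
I = π(d_o⁴ − d_i⁴)/64 = π(54.0⁴ − 47.90⁴)/64 = 1.590×10^5 mm⁴
I = 1.590×10^-7 m⁴
Required critical load P_cr = n·P = 2.3 × 78.9 = 181.5 kN = 1.815×10^5 N
From P_cr = π²EI/(K·L)²:  L = (1/K)·√(π²EI/P_cr) = (1/0.7)·√(π²×6.94×10^10×1.590×10^-7/1.815×10^5)
L = 1.11 m

L_max ≈ 1.11 m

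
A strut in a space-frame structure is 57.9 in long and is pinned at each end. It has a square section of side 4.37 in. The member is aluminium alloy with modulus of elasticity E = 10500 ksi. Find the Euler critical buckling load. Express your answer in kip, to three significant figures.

P_cr ≈ 939 kip

I = a⁴/12 = 4.37⁴/12 = 30.39 in⁴
Effective length L_e = K·L = 1 × 57.9 = 57.90 in
P_cr = π²EI / L_e² = π² × 10500×10³ × 30.39 / 57.90² = 9.395×10^5 lb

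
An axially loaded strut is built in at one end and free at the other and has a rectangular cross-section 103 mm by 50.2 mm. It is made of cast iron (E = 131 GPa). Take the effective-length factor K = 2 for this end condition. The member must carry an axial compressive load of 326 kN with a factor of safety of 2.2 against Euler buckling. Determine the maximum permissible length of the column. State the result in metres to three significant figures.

Buckling occurs about the weak axis: I_min = h·b³/12 with b = 50.2 mm (the shorter side).
I_min = 103×50.2³/12 = 1.086×10^6 mm⁴
I = 1.086×10^-6 m⁴
Required critical load P_cr = n·P = 2.2 × 326 = 717.2 kN = 7.172×10^5 N
From P_cr = π²EI/(K·L)²:  L = (1/K)·√(π²EI/P_cr) = (1/2)·√(π²×1.31×10^11×1.086×10^-6/7.172×10^5)
L = 0.700 m

L_max ≈ 0.700 m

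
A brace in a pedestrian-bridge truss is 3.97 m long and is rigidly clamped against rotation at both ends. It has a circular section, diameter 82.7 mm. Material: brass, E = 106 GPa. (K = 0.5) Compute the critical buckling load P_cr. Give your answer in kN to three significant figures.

I = πd⁴/64 = π×82.7⁴/64 = 2.296×10^6 mm⁴
I = 2.296×10^6 mm⁴ = 2.296×10^-6 m⁴
Effective length L_e = K·L = 0.5 × 3.97 = 1.985 m
P_cr = π²EI / L_e² = π² × 106×10⁹ × 2.296×10^-6 / 1.985² = 6.096×10^5 N

P_cr ≈ 610 kN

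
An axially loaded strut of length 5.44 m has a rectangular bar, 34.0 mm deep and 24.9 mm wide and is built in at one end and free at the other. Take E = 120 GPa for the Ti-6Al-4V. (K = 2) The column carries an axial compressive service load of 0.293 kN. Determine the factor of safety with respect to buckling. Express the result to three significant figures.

n ≈ 1.49

Buckling occurs about the weak axis: I_min = h·b³/12 with b = 24.9 mm (the shorter side).
I_min = 34.0×24.9³/12 = 4.374×10^4 mm⁴
I = 4.374×10^4 mm⁴ = 4.374×10^-8 m⁴
Effective length L_e = K·L = 2 × 5.44 = 10.88 m
P_cr = π²EI / L_e² = π² × 120×10⁹ × 4.374×10^-8 / 10.88² = 437.6 N
Factor of safety n = P_cr / P = 0.43764 / 0.293 = 1.49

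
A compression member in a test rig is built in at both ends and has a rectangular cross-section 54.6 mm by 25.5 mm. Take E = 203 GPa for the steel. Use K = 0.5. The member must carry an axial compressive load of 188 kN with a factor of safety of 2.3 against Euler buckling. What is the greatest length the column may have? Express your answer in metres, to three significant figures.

L_max ≈ 1.18 m

Buckling occurs about the weak axis: I_min = h·b³/12 with b = 25.5 mm (the shorter side).
I_min = 54.6×25.5³/12 = 7.545×10^4 mm⁴
I = 7.545×10^-8 m⁴
Required critical load P_cr = n·P = 2.3 × 188 = 432.4 kN = 4.324×10^5 N
From P_cr = π²EI/(K·L)²:  L = (1/K)·√(π²EI/P_cr) = (1/0.5)·√(π²×2.03×10^11×7.545×10^-8/4.324×10^5)
L = 1.18 m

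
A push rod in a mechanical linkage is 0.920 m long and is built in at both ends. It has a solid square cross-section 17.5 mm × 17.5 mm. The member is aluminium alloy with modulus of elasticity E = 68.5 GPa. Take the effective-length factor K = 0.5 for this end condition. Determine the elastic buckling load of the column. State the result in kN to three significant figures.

P_cr ≈ 25.0 kN

I = a⁴/12 = 17.5⁴/12 = 7.816×10^3 mm⁴
I = 7.816×10^3 mm⁴ = 7.816×10^-9 m⁴
Effective length L_e = K·L = 0.5 × 0.920 = 0.4600 m
P_cr = π²EI / L_e² = π² × 68.5×10⁹ × 7.816×10^-9 / 0.4600² = 2.497×10^4 N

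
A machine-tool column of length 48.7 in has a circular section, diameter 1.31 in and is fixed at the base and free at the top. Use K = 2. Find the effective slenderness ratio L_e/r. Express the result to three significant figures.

λ ≈ 297

For a solid circle r = d/4 = 1.31/4 = 0.3275 in
L_e = K·L = 2 × 48.7 = 97.40 in
λ = L_e / r_min = 97.400 / 0.3275 = 297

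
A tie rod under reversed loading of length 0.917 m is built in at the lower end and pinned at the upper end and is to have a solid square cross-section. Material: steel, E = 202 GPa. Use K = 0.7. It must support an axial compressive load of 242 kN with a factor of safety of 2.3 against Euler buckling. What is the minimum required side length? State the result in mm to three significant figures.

a ≈ 34.3 mm

Required P_cr = n·P = 2.3 × 242 = 556.6 kN
L_e = K·L = 0.7 × 0.917 = 0.6419 m
Required I = P_cr·L_e²/(π²E) = 5.566×10^5 × 0.6419² / (π² × 2.02×10^11) = 1.150×10^-7 m⁴
I_req = 1.150×10^5 mm⁴
Solid square: I = a⁴/12  ⇒  a = (12I)^(1/4) = (12×1.150×10^5)^(1/4) = 34.3 mm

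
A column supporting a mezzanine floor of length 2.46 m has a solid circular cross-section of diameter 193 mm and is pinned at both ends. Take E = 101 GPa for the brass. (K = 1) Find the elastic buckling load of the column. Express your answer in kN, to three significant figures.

I = πd⁴/64 = π×193⁴/64 = 6.811×10^7 mm⁴
I = 6.811×10^7 mm⁴ = 6.811×10^-5 m⁴
Effective length L_e = K·L = 1 × 2.46 = 2.460 m
P_cr = π²EI / L_e² = π² × 101×10⁹ × 6.811×10^-5 / 2.460² = 1.122×10^7 N

P_cr ≈ 11200 kN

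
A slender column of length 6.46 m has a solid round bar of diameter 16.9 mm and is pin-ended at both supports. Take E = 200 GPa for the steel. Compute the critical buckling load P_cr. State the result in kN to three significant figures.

P_cr ≈ 0.189 kN

I = πd⁴/64 = π×16.9⁴/64 = 4.004×10^3 mm⁴
I = 4.004×10^3 mm⁴ = 4.004×10^-9 m⁴
Effective length L_e = K·L = 1 × 6.46 = 6.460 m
P_cr = π²EI / L_e² = π² × 200×10⁹ × 4.004×10^-9 / 6.460² = 189.4 N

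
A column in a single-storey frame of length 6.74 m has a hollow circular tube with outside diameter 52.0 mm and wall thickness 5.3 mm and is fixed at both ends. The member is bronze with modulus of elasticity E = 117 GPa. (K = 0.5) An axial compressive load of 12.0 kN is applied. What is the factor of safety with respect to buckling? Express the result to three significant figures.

n ≈ 1.82

Inner diameter d_i = 52.0 − 2×5.3 = 41.40 mm
I = π(d_o⁴ − d_i⁴)/64 = π(52.0⁴ − 41.40⁴)/64 = 2.147×10^5 mm⁴
I = 2.147×10^5 mm⁴ = 2.147×10^-7 m⁴
Effective length L_e = K·L = 0.5 × 6.74 = 3.370 m
P_cr = π²EI / L_e² = π² × 117×10⁹ × 2.147×10^-7 / 3.370² = 2.183×10^4 N
Factor of safety n = P_cr / P = 21.831 / 12.0 = 1.82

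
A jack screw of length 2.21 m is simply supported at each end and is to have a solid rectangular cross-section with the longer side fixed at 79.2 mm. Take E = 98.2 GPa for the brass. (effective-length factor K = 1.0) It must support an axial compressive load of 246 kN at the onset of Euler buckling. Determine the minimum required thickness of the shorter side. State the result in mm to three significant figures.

L_e = K·L = 1 × 2.21 = 2.210 m
Required I = P_cr·L_e²/(π²E) = 2.460×10^5 × 2.210² / (π² × 9.82×10^10) = 1.240×10^-6 m⁴
I_req = 1.240×10^6 mm⁴
Rectangle, weak axis: I_min = h·b³/12 with h = 79.2 mm fixed  ⇒  b = (12I/h)^(1/3) = 57.3 mm

b ≈ 57.3 mm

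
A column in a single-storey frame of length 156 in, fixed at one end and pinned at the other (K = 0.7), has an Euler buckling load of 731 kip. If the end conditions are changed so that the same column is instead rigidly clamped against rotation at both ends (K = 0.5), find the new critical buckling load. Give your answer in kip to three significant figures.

P_cr ≈ 1430 kip

P_cr ∝ 1/K², so P_cr,new = P_cr,old × (K_old/K_new)² = 731 × (0.7/0.5)²
= 731 × 1.960 = 1430 kip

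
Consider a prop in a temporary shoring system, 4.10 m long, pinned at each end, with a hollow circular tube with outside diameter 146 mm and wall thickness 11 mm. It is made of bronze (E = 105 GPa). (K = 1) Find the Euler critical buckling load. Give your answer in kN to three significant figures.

Inner diameter d_i = 146 − 2×11 = 124.0 mm
I = π(d_o⁴ − d_i⁴)/64 = π(146⁴ − 124.0⁴)/64 = 1.070×10^7 mm⁴
I = 1.070×10^7 mm⁴ = 1.070×10^-5 m⁴
Effective length L_e = K·L = 1 × 4.10 = 4.100 m
P_cr = π²EI / L_e² = π² × 105×10⁹ × 1.070×10^-5 / 4.100² = 6.596×10^5 N

P_cr ≈ 660 kN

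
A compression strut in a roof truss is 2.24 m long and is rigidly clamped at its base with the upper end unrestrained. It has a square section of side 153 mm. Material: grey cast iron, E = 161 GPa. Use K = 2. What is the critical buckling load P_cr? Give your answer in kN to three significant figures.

I = a⁴/12 = 153⁴/12 = 4.567×10^7 mm⁴
I = 4.567×10^7 mm⁴ = 4.567×10^-5 m⁴
Effective length L_e = K·L = 2 × 2.24 = 4.480 m
P_cr = π²EI / L_e² = π² × 161×10⁹ × 4.567×10^-5 / 4.480² = 3.615×10^6 N

P_cr ≈ 3620 kN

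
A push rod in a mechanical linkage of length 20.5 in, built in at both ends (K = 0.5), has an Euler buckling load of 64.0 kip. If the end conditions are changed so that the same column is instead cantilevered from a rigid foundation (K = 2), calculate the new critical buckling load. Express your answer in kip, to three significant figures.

P_cr ≈ 4.00 kip

P_cr ∝ 1/K², so P_cr,new = P_cr,old × (K_old/K_new)² = 64.0 × (0.5/2)²
= 64.0 × 0.06250 = 4.00 kip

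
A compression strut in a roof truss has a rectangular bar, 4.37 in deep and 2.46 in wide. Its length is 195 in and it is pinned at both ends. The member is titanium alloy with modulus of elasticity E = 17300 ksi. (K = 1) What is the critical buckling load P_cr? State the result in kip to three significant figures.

Buckling occurs about the weak axis: I_min = h·b³/12 with b = 2.46 in (the shorter side).
I_min = 4.37×2.46³/12 = 5.421 in⁴
Effective length L_e = K·L = 1 × 195 = 195.0 in
P_cr = π²EI / L_e² = π² × 17300×10³ × 5.421 / 195.0² = 2.434×10^4 lb

P_cr ≈ 24.3 kip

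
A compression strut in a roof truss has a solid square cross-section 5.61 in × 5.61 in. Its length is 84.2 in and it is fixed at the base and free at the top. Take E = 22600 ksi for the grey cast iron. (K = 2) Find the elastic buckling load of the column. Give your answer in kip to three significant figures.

P_cr ≈ 649 kip

I = a⁴/12 = 5.61⁴/12 = 82.54 in⁴
Effective length L_e = K·L = 2 × 84.2 = 168.4 in
P_cr = π²EI / L_e² = π² × 22600×10³ × 82.54 / 168.4² = 6.492×10^5 lb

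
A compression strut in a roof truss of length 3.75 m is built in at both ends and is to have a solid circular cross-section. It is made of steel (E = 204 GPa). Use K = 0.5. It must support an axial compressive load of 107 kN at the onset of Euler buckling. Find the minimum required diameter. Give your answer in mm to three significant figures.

L_e = K·L = 0.5 × 3.75 = 1.875 m
Required I = P_cr·L_e²/(π²E) = 1.070×10^5 × 1.875² / (π² × 2.04×10^11) = 1.868×10^-7 m⁴
I_req = 1.868×10^5 mm⁴
Solid circle: I = πd⁴/64  ⇒  d = (64I/π)^(1/4) = (64×1.868×10^5/π)^(1/4) = 44.2 mm

d ≈ 44.2 mm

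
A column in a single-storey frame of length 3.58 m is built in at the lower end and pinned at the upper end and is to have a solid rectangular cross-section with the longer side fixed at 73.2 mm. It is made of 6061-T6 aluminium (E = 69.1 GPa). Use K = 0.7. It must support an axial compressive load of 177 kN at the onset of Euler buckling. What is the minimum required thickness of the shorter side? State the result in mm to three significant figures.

b ≈ 64.4 mm

L_e = K·L = 0.7 × 3.58 = 2.506 m
Required I = P_cr·L_e²/(π²E) = 1.770×10^5 × 2.506² / (π² × 6.91×10^10) = 1.630×10^-6 m⁴
I_req = 1.630×10^6 mm⁴
Rectangle, weak axis: I_min = h·b³/12 with h = 73.2 mm fixed  ⇒  b = (12I/h)^(1/3) = 64.4 mm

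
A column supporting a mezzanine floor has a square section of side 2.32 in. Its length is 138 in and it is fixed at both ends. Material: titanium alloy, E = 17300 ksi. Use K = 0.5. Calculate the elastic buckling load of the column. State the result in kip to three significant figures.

P_cr ≈ 86.6 kip

I = a⁴/12 = 2.32⁴/12 = 2.414 in⁴
Effective length L_e = K·L = 0.5 × 138 = 69.00 in
P_cr = π²EI / L_e² = π² × 17300×10³ × 2.414 / 69.00² = 8.658×10^4 lb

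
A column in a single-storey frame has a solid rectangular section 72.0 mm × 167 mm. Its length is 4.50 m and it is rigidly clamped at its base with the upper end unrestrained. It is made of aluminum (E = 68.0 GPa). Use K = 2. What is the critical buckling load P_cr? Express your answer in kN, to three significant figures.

Buckling occurs about the weak axis: I_min = h·b³/12 with b = 72.0 mm (the shorter side).
I_min = 167×72.0³/12 = 5.194×10^6 mm⁴
I = 5.194×10^6 mm⁴ = 5.194×10^-6 m⁴
Effective length L_e = K·L = 2 × 4.50 = 9.000 m
P_cr = π²EI / L_e² = π² × 68.0×10⁹ × 5.194×10^-6 / 9.000² = 4.304×10^4 N

P_cr ≈ 43.0 kN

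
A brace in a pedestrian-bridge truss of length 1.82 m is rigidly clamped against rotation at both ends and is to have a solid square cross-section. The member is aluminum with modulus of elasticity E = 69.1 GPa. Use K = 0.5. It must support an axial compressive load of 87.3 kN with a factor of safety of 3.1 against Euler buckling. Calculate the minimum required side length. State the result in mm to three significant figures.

a ≈ 44.6 mm

Required P_cr = n·P = 3.1 × 87.3 = 270.6 kN
L_e = K·L = 0.5 × 1.82 = 0.9100 m
Required I = P_cr·L_e²/(π²E) = 2.706×10^5 × 0.9100² / (π² × 6.91×10^10) = 3.286×10^-7 m⁴
I_req = 3.286×10^5 mm⁴
Solid square: I = a⁴/12  ⇒  a = (12I)^(1/4) = (12×3.286×10^5)^(1/4) = 44.6 mm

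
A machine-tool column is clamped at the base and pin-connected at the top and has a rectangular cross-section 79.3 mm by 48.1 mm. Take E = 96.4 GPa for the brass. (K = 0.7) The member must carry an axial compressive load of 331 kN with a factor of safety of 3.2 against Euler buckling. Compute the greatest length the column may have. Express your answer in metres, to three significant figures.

L_max ≈ 1.16 m

Buckling occurs about the weak axis: I_min = h·b³/12 with b = 48.1 mm (the shorter side).
I_min = 79.3×48.1³/12 = 7.354×10^5 mm⁴
I = 7.354×10^-7 m⁴
Required critical load P_cr = n·P = 3.2 × 331 = 1059 kN = 1.059×10^6 N
From P_cr = π²EI/(K·L)²:  L = (1/K)·√(π²EI/P_cr) = (1/0.7)·√(π²×9.64×10^10×7.354×10^-7/1.059×10^6)
L = 1.16 m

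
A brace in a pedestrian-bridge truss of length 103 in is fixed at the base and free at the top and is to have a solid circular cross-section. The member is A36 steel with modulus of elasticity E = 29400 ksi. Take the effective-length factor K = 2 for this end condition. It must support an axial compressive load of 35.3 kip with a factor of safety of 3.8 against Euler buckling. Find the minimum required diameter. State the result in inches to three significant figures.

d ≈ 4.47 in

Required P_cr = n·P = 3.8 × 35.3 = 134.1 kip
L_e = K·L = 2 × 103 = 206.0 in
Required I = P_cr·L_e²/(π²E) = 1.341×10^5 × 206.0² / (π² × 2.94×10^7) = 19.62 in⁴
Solid circle: I = πd⁴/64  ⇒  d = (64I/π)^(1/4) = (64×19.62/π)^(1/4) = 4.47 in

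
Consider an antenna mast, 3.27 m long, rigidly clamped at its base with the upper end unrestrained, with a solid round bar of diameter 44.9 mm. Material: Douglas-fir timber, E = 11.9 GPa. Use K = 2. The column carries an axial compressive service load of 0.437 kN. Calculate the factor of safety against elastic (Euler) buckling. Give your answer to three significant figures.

n ≈ 1.25

I = πd⁴/64 = π×44.9⁴/64 = 1.995×10^5 mm⁴
I = 1.995×10^5 mm⁴ = 1.995×10^-7 m⁴
Effective length L_e = K·L = 2 × 3.27 = 6.540 m
P_cr = π²EI / L_e² = π² × 11.9×10⁹ × 1.995×10^-7 / 6.540² = 547.8 N
Factor of safety n = P_cr / P = 0.54783 / 0.437 = 1.25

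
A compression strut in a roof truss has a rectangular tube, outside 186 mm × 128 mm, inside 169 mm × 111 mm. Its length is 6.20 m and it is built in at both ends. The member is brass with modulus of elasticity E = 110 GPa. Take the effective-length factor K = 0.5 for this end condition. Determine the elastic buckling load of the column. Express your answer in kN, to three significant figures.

Weak-axis I_min = (h_o·b_o³ − h_i·b_i³)/12 with b_o = 128, b_i = 111.0 mm (shorter outer/inner sides).
I_min = (186×128³ − 169.0×111.0³)/12 = 1.325×10^7 mm⁴
I = 1.325×10^7 mm⁴ = 1.325×10^-5 m⁴
Effective length L_e = K·L = 0.5 × 6.20 = 3.100 m
P_cr = π²EI / L_e² = π² × 110×10⁹ × 1.325×10^-5 / 3.100² = 1.496×10^6 N

P_cr ≈ 1500 kN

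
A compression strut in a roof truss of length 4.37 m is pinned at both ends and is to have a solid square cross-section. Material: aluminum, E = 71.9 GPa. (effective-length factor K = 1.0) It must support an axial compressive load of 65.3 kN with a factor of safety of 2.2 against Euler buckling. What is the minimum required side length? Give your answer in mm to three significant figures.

a ≈ 82.5 mm

Required P_cr = n·P = 2.2 × 65.3 = 143.7 kN
L_e = K·L = 1 × 4.37 = 4.370 m
Required I = P_cr·L_e²/(π²E) = 1.437×10^5 × 4.370² / (π² × 7.19×10^10) = 3.866×10^-6 m⁴
I_req = 3.866×10^6 mm⁴
Solid square: I = a⁴/12  ⇒  a = (12I)^(1/4) = (12×3.866×10^6)^(1/4) = 82.5 mm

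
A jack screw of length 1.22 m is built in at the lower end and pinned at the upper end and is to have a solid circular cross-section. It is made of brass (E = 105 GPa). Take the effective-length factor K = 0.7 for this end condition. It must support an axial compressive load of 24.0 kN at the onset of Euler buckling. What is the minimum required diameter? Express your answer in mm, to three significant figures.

L_e = K·L = 0.7 × 1.22 = 0.8540 m
Required I = P_cr·L_e²/(π²E) = 2.400×10^4 × 0.8540² / (π² × 1.05×10^11) = 1.689×10^-8 m⁴
I_req = 1.689×10^4 mm⁴
Solid circle: I = πd⁴/64  ⇒  d = (64I/π)^(1/4) = (64×1.689×10^4/π)^(1/4) = 24.2 mm

d ≈ 24.2 mm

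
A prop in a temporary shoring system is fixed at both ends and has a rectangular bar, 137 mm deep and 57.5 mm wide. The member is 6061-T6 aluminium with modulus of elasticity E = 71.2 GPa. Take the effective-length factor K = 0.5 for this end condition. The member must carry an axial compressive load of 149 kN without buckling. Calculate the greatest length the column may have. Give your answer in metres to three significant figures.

Buckling occurs about the weak axis: I_min = h·b³/12 with b = 57.5 mm (the shorter side).
I_min = 137×57.5³/12 = 2.170×10^6 mm⁴
I = 2.170×10^-6 m⁴
At the buckling limit P_cr = P = 1.490×10^5 N
From P_cr = π²EI/(K·L)²:  L = (1/K)·√(π²EI/P_cr) = (1/0.5)·√(π²×7.12×10^10×2.170×10^-6/1.490×10^5)
L = 6.40 m

L_max ≈ 6.40 m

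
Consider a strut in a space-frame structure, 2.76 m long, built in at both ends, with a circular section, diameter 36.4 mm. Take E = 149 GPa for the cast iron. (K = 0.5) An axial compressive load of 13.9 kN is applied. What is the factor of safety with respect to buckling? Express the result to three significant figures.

I = πd⁴/64 = π×36.4⁴/64 = 8.617×10^4 mm⁴
I = 8.617×10^4 mm⁴ = 8.617×10^-8 m⁴
Effective length L_e = K·L = 0.5 × 2.76 = 1.380 m
P_cr = π²EI / L_e² = π² × 149×10⁹ × 8.617×10^-8 / 1.380² = 6.654×10^4 N
Factor of safety n = P_cr / P = 66.543 / 13.9 = 4.79

n ≈ 4.79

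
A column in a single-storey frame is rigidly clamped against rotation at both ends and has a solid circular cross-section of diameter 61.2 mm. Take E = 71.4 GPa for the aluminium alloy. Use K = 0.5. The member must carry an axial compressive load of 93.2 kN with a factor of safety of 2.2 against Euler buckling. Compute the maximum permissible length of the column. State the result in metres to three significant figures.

I = πd⁴/64 = π×61.2⁴/64 = 6.886×10^5 mm⁴
I = 6.886×10^-7 m⁴
Required critical load P_cr = n·P = 2.2 × 93.2 = 205.0 kN = 2.050×10^5 N
From P_cr = π²EI/(K·L)²:  L = (1/K)·√(π²EI/P_cr) = (1/0.5)·√(π²×7.14×10^10×6.886×10^-7/2.050×10^5)
L = 3.08 m

L_max ≈ 3.08 m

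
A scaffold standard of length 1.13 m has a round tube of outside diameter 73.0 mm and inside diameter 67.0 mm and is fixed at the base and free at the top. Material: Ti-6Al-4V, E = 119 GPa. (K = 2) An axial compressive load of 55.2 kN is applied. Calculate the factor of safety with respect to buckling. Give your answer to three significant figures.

d_o = 73.0 mm, d_i = 67.0 mm
I = π(d_o⁴ − d_i⁴)/64 = π(73.0⁴ − 67.00⁴)/64 = 4.048×10^5 mm⁴
I = 4.048×10^5 mm⁴ = 4.048×10^-7 m⁴
Effective length L_e = K·L = 2 × 1.13 = 2.260 m
P_cr = π²EI / L_e² = π² × 119×10⁹ × 4.048×10^-7 / 2.260² = 9.309×10^4 N
Factor of safety n = P_cr / P = 93.090 / 55.2 = 1.69

n ≈ 1.69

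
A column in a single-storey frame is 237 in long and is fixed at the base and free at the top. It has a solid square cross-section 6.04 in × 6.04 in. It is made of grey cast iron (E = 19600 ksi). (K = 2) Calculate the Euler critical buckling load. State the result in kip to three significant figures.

I = a⁴/12 = 6.04⁴/12 = 110.9 in⁴
Effective length L_e = K·L = 2 × 237 = 474.0 in
P_cr = π²EI / L_e² = π² × 19600×10³ × 110.9 / 474.0² = 9.549×10^4 lb

P_cr ≈ 95.5 kip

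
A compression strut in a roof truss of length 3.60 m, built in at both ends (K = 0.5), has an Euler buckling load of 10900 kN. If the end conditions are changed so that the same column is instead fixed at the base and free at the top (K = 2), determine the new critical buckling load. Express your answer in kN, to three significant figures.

P_cr ≈ 681 kN

P_cr ∝ 1/K², so P_cr,new = P_cr,old × (K_old/K_new)² = 10900 × (0.5/2)²
= 10900 × 0.06250 = 681 kN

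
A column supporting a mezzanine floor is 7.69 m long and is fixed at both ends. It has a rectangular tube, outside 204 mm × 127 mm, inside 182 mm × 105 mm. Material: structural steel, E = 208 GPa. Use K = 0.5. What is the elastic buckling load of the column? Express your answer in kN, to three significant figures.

Weak-axis I_min = (h_o·b_o³ − h_i·b_i³)/12 with b_o = 127, b_i = 105.0 mm (shorter outer/inner sides).
I_min = (204×127³ − 182.0×105.0³)/12 = 1.727×10^7 mm⁴
I = 1.727×10^7 mm⁴ = 1.727×10^-5 m⁴
Effective length L_e = K·L = 0.5 × 7.69 = 3.845 m
P_cr = π²EI / L_e² = π² × 208×10⁹ × 1.727×10^-5 / 3.845² = 2.397×10^6 N

P_cr ≈ 2400 kN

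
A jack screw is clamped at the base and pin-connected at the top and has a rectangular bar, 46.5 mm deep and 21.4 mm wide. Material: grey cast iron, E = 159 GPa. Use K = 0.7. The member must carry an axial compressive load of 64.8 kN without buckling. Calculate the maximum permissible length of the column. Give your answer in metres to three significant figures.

L_max ≈ 1.37 m

Buckling occurs about the weak axis: I_min = h·b³/12 with b = 21.4 mm (the shorter side).
I_min = 46.5×21.4³/12 = 3.798×10^4 mm⁴
I = 3.798×10^-8 m⁴
At the buckling limit P_cr = P = 6.480×10^4 N
From P_cr = π²EI/(K·L)²:  L = (1/K)·√(π²EI/P_cr) = (1/0.7)·√(π²×1.59×10^11×3.798×10^-8/6.480×10^4)
L = 1.37 m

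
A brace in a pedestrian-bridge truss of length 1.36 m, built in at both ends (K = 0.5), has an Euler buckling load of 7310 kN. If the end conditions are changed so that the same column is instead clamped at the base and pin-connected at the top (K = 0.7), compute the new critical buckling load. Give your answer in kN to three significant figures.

P_cr ∝ 1/K², so P_cr,new = P_cr,old × (K_old/K_new)² = 7310 × (0.5/0.7)²
= 7310 × 0.5102 = 3730 kN

P_cr ≈ 3730 kN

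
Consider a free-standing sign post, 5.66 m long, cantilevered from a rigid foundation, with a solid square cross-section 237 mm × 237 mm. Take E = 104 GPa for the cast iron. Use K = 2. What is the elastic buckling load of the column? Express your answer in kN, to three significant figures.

I = a⁴/12 = 237⁴/12 = 2.629×10^8 mm⁴
I = 2.629×10^8 mm⁴ = 2.629×10^-4 m⁴
Effective length L_e = K·L = 2 × 5.66 = 11.32 m
P_cr = π²EI / L_e² = π² × 104×10⁹ × 2.629×10^-4 / 11.32² = 2.106×10^6 N

P_cr ≈ 2110 kN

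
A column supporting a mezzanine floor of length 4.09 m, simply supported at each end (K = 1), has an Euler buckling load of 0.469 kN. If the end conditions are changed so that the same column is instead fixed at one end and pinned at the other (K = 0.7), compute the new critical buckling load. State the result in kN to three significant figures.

P_cr ∝ 1/K², so P_cr,new = P_cr,old × (K_old/K_new)² = 0.469 × (1/0.7)²
= 0.469 × 2.041 = 0.957 kN

P_cr ≈ 0.957 kN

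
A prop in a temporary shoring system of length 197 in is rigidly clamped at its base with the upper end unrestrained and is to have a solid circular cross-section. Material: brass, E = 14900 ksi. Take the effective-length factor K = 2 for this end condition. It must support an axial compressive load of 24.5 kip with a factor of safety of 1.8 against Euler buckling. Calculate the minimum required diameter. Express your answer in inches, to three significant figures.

d ≈ 5.55 in

Required P_cr = n·P = 1.8 × 24.5 = 44.10 kip
L_e = K·L = 2 × 197 = 394.0 in
Required I = P_cr·L_e²/(π²E) = 4.410×10^4 × 394.0² / (π² × 1.49×10^7) = 46.55 in⁴
Solid circle: I = πd⁴/64  ⇒  d = (64I/π)^(1/4) = (64×46.55/π)^(1/4) = 5.55 in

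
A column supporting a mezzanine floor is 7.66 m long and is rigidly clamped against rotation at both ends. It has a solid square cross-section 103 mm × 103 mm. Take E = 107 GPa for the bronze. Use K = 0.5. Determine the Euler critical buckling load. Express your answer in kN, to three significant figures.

I = a⁴/12 = 103⁴/12 = 9.379×10^6 mm⁴
I = 9.379×10^6 mm⁴ = 9.379×10^-6 m⁴
Effective length L_e = K·L = 0.5 × 7.66 = 3.830 m
P_cr = π²EI / L_e² = π² × 107×10⁹ × 9.379×10^-6 / 3.830² = 6.752×10^5 N

P_cr ≈ 675 kN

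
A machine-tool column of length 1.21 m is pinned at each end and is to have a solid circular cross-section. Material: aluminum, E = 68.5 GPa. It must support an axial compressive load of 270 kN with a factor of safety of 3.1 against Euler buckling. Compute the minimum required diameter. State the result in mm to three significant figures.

Required P_cr = n·P = 3.1 × 270 = 837.0 kN
L_e = K·L = 1 × 1.21 = 1.210 m
Required I = P_cr·L_e²/(π²E) = 8.370×10^5 × 1.210² / (π² × 6.85×10^10) = 1.813×10^-6 m⁴
I_req = 1.813×10^6 mm⁴
Solid circle: I = πd⁴/64  ⇒  d = (64I/π)^(1/4) = (64×1.813×10^6/π)^(1/4) = 78.0 mm

d ≈ 78.0 mm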